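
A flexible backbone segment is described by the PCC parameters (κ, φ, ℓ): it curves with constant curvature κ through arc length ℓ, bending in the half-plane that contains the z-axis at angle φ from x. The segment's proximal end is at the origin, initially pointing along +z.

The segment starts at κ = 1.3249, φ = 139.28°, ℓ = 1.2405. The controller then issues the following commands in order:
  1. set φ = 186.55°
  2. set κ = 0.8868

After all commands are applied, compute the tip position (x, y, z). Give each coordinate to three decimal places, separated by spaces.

-0.612 -0.070 1.005

initial: κ=1.3249, φ=139.28°, ℓ=1.2405
cmd 1: set φ=186.55° → (κ,φ,ℓ)=(1.3249,186.55°,1.2405) → tip=(-0.8043,-0.0924,0.7528)
cmd 2: set κ=0.8868 → (κ,φ,ℓ)=(0.8868,186.55°,1.2405) → tip=(-0.6122,-0.0703,1.0050)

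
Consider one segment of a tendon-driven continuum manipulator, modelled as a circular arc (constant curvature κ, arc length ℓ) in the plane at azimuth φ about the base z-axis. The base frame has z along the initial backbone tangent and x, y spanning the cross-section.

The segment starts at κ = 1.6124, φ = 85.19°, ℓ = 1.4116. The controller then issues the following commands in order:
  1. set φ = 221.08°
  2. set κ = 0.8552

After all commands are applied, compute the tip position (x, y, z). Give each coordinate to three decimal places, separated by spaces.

-0.568 -0.495 1.093

initial: κ=1.6124, φ=85.19°, ℓ=1.4116
cmd 1: set φ=221.08° → (κ,φ,ℓ)=(1.6124,221.08°,1.4116) → tip=(-0.7705,-0.6717,0.4722)
cmd 2: set κ=0.8552 → (κ,φ,ℓ)=(0.8552,221.08°,1.4116) → tip=(-0.5680,-0.4951,1.0929)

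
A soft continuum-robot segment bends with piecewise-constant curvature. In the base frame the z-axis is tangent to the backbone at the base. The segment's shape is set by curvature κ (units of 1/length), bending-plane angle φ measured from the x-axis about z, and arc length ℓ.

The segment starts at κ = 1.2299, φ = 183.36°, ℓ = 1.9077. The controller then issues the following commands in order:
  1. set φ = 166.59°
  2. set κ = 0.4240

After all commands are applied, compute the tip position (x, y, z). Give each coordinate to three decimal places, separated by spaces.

-0.710 0.169 1.706

initial: κ=1.2299, φ=183.36°, ℓ=1.9077
cmd 1: set φ=166.59° → (κ,φ,ℓ)=(1.2299,166.59°,1.9077) → tip=(-1.3446,0.3206,0.5806)
cmd 2: set κ=0.4240 → (κ,φ,ℓ)=(0.4240,166.59°,1.9077) → tip=(-0.7105,0.1694,1.7064)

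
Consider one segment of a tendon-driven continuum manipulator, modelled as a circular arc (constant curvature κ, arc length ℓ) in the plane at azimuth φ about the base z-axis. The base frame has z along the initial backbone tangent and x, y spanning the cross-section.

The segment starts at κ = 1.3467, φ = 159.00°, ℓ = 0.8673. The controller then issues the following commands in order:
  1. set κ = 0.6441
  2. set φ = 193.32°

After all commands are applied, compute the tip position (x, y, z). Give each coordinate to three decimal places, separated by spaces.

-0.230 -0.054 0.823

initial: κ=1.3467, φ=159.00°, ℓ=0.8673
cmd 1: set κ=0.6441 → (κ,φ,ℓ)=(0.6441,159.00°,0.8673) → tip=(-0.2203,0.0846,0.8229)
cmd 2: set φ=193.32° → (κ,φ,ℓ)=(0.6441,193.32°,0.8673) → tip=(-0.2297,-0.0544,0.8229)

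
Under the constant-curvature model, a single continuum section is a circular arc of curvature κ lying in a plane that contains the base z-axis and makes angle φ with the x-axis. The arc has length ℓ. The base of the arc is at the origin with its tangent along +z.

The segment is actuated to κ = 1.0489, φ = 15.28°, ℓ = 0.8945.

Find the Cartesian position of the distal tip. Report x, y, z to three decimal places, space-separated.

0.376 0.103 0.769

θ = κ·ℓ = 1.0489 × 0.8945 = 0.93824 rad
ρ = (1 − cos θ)/κ = (1 − 0.59121)/1.0489 = 0.38973
z = sin θ / κ = 0.80652/1.0489 = 0.76892
x = ρ cos φ = 0.38973 × cos(15.28°) = 0.37596
y = ρ sin φ = 0.38973 × sin(15.28°) = 0.10271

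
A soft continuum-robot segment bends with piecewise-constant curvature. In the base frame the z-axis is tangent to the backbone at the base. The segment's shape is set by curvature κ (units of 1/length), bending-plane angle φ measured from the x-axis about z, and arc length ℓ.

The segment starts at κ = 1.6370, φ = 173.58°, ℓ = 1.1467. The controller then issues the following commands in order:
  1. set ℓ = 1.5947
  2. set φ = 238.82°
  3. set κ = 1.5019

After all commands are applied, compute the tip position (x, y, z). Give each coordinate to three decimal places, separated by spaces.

-0.598 -0.988 0.452

initial: κ=1.6370, φ=173.58°, ℓ=1.1467
cmd 1: set ℓ=1.5947 → (κ,φ,ℓ)=(1.6370,173.58°,1.5947) → tip=(-1.1305,0.1272,0.3094)
cmd 2: set φ=238.82° → (κ,φ,ℓ)=(1.6370,238.82°,1.5947) → tip=(-0.5890,-0.9733,0.3094)
cmd 3: set κ=1.5019 → (κ,φ,ℓ)=(1.5019,238.82°,1.5947) → tip=(-0.5978,-0.9878,0.4521)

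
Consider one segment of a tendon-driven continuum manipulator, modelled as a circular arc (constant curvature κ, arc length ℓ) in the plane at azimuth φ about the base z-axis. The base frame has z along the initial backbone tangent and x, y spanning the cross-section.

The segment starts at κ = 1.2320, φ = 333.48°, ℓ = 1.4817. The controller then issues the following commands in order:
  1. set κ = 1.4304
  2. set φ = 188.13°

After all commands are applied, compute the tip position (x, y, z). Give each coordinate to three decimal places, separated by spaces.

initial: κ=1.2320, φ=333.48°, ℓ=1.4817
cmd 1: set κ=1.4304 → (κ,φ,ℓ)=(1.4304,333.48°,1.4817) → tip=(0.9518,-0.4750,0.5965)
cmd 2: set φ=188.13° → (κ,φ,ℓ)=(1.4304,188.13°,1.4817) → tip=(-1.0530,-0.1504,0.5965)

-1.053 -0.150 0.597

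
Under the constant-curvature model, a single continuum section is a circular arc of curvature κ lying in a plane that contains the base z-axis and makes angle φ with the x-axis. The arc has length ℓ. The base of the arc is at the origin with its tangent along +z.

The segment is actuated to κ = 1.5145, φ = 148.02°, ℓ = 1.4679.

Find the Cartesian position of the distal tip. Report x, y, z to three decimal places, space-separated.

-0.900 0.562 0.525

θ = κ·ℓ = 1.5145 × 1.4679 = 2.22313 rad
ρ = (1 − cos θ)/κ = (1 − -0.60705)/1.5145 = 1.06111
z = sin θ / κ = 0.79467/1.5145 = 0.52471
x = ρ cos φ = 1.06111 × cos(148.02°) = -0.90007
y = ρ sin φ = 1.06111 × sin(148.02°) = 0.56199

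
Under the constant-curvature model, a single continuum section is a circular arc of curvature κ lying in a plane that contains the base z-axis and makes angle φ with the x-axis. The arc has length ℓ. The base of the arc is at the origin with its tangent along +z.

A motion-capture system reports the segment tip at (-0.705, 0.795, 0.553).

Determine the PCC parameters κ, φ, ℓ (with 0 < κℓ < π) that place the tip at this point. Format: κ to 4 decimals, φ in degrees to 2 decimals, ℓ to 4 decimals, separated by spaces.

1.4811 131.57 1.4732

ρ = √(x²+y²) = √(-0.705² + 0.795²) = 1.06257
φ = atan2(y, x) mod 360° = atan2(0.795, -0.705) = 131.5664°
|p|² = ρ² + z² = 1.06257² + 0.553² = 1.43486
κ = 2ρ / |p|² = 2×1.06257 / 1.43486 = 1.48108
θ = 2·atan2(ρ, z) = 2·atan2(1.06257, 0.553) = 2.18187 rad
ℓ = θ/κ = 2.18187/1.48108 = 1.47316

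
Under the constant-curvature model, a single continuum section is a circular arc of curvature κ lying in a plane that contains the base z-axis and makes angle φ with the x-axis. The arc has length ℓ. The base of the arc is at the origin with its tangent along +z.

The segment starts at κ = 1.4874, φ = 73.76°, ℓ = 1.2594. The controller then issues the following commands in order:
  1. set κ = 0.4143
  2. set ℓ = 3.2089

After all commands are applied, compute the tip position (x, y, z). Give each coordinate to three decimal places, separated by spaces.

initial: κ=1.4874, φ=73.76°, ℓ=1.2594
cmd 1: set κ=0.4143 → (κ,φ,ℓ)=(0.4143,73.76°,1.2594) → tip=(0.0898,0.3084,1.2030)
cmd 2: set ℓ=3.2089 → (κ,φ,ℓ)=(0.4143,73.76°,3.2089) → tip=(0.5137,1.7635,2.3438)

0.514 1.764 2.344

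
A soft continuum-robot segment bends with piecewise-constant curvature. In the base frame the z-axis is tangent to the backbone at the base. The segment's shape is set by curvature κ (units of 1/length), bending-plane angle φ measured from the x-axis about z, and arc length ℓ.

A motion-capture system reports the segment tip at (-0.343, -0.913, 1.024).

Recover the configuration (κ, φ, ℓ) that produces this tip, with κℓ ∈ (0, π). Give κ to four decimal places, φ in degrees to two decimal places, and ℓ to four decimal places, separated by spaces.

ρ = √(x²+y²) = √(-0.343² + -0.913²) = 0.97530
φ = atan2(y, x) mod 360° = atan2(-0.913, -0.343) = 249.4096°
|p|² = ρ² + z² = 0.97530² + 1.024² = 1.99979
κ = 2ρ / |p|² = 2×0.97530 / 1.99979 = 0.97540
θ = 2·atan2(ρ, z) = 2·atan2(0.97530, 1.024) = 1.52209 rad
ℓ = θ/κ = 1.52209/0.97540 = 1.56047

0.9754 249.41 1.5605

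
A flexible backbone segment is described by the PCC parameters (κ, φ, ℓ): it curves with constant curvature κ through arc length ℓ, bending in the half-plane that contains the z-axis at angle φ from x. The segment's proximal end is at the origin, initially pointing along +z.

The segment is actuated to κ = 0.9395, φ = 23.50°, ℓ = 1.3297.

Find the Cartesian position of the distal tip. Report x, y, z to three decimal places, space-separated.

θ = κ·ℓ = 0.9395 × 1.3297 = 1.24925 rad
ρ = (1 − cos θ)/κ = (1 − 0.31603)/0.9395 = 0.72801
z = sin θ / κ = 0.94875/0.9395 = 1.00984
x = ρ cos φ = 0.72801 × cos(23.50°) = 0.66763
y = ρ sin φ = 0.72801 × sin(23.50°) = 0.29029

0.668 0.290 1.010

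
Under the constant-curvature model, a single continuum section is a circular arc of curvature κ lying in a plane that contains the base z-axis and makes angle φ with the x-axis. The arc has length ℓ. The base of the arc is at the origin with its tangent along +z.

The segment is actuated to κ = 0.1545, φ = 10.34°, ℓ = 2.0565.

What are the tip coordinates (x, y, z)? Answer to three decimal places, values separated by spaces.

0.319 0.058 2.022

θ = κ·ℓ = 0.1545 × 2.0565 = 0.31773 rad
ρ = (1 − cos θ)/κ = (1 − 0.94995)/0.1545 = 0.32397
z = sin θ / κ = 0.31241/0.1545 = 2.02207
x = ρ cos φ = 0.32397 × cos(10.34°) = 0.31870
y = ρ sin φ = 0.32397 × sin(10.34°) = 0.05815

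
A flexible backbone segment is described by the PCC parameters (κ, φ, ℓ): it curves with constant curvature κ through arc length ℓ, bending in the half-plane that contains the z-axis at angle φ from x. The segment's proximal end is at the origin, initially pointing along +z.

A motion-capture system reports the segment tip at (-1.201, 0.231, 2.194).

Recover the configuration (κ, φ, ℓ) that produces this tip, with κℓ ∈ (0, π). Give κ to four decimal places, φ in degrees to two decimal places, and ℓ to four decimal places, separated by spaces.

0.3877 169.11 2.6235

ρ = √(x²+y²) = √(-1.201² + 0.231²) = 1.22301
φ = atan2(y, x) mod 360° = atan2(0.231, -1.201) = 169.1127°
|p|² = ρ² + z² = 1.22301² + 2.194² = 6.30940
κ = 2ρ / |p|² = 2×1.22301 / 6.30940 = 0.38768
θ = 2·atan2(ρ, z) = 2·atan2(1.22301, 2.194) = 1.01707 rad
ℓ = θ/κ = 1.01707/0.38768 = 2.62347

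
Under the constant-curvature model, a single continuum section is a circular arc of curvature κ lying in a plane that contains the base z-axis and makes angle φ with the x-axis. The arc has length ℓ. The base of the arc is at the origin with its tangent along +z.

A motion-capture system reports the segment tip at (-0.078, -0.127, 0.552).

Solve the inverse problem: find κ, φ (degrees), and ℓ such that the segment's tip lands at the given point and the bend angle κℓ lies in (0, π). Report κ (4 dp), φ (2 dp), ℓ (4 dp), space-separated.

0.9118 238.44 0.5784

ρ = √(x²+y²) = √(-0.078² + -0.127²) = 0.14904
φ = atan2(y, x) mod 360° = atan2(-0.127, -0.078) = 238.4429°
|p|² = ρ² + z² = 0.14904² + 0.552² = 0.32692
κ = 2ρ / |p|² = 2×0.14904 / 0.32692 = 0.91179
θ = 2·atan2(ρ, z) = 2·atan2(0.14904, 0.552) = 0.52742 rad
ℓ = θ/κ = 0.52742/0.91179 = 0.57845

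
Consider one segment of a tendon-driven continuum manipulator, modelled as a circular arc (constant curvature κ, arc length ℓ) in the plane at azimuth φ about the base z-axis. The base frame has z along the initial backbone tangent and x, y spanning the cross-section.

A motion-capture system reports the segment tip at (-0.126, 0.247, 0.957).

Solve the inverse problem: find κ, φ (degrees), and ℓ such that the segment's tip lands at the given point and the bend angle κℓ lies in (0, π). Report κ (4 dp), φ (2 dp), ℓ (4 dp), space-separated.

0.5586 117.03 1.0097

ρ = √(x²+y²) = √(-0.126² + 0.247²) = 0.27728
φ = atan2(y, x) mod 360° = atan2(0.247, -0.126) = 117.0271°
|p|² = ρ² + z² = 0.27728² + 0.957² = 0.99273
κ = 2ρ / |p|² = 2×0.27728 / 0.99273 = 0.55862
θ = 2·atan2(ρ, z) = 2·atan2(0.27728, 0.957) = 0.56404 rad
ℓ = θ/κ = 0.56404/0.55862 = 1.00969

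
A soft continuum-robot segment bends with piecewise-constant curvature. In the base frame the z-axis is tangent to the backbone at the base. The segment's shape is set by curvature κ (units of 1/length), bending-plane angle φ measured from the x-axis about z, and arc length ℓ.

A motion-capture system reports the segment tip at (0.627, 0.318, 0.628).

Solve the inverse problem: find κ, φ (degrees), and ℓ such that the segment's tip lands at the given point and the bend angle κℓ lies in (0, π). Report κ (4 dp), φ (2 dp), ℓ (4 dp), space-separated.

ρ = √(x²+y²) = √(0.627² + 0.318²) = 0.70303
φ = atan2(y, x) mod 360° = atan2(0.318, 0.627) = 26.8931°
|p|² = ρ² + z² = 0.70303² + 0.628² = 0.88864
κ = 2ρ / |p|² = 2×0.70303 / 0.88864 = 1.58227
θ = 2·atan2(ρ, z) = 2·atan2(0.70303, 0.628) = 1.68342 rad
ℓ = θ/κ = 1.68342/1.58227 = 1.06393

1.5823 26.89 1.0639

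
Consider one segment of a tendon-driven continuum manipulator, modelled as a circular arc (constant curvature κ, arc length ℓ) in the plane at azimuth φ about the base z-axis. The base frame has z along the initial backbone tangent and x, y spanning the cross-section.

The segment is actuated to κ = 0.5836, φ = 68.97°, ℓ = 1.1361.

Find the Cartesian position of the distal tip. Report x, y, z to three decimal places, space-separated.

θ = κ·ℓ = 0.5836 × 1.1361 = 0.66303 rad
ρ = (1 − cos θ)/κ = (1 − 0.78813)/0.5836 = 0.36304
z = sin θ / κ = 0.61551/0.5836 = 1.05467
x = ρ cos φ = 0.36304 × cos(68.97°) = 0.13028
y = ρ sin φ = 0.36304 × sin(68.97°) = 0.33886

0.130 0.339 1.055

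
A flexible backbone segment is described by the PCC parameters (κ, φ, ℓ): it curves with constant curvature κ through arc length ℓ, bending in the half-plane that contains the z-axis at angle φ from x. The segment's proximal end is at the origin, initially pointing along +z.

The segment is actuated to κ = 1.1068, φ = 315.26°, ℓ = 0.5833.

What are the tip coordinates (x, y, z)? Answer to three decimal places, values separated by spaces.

θ = κ·ℓ = 1.1068 × 0.5833 = 0.64560 rad
ρ = (1 − cos θ)/κ = (1 − 0.79874)/1.1068 = 0.18184
z = sin θ / κ = 0.60167/1.1068 = 0.54362
x = ρ cos φ = 0.18184 × cos(315.26°) = 0.12916
y = ρ sin φ = 0.18184 × sin(315.26°) = -0.12799

0.129 -0.128 0.544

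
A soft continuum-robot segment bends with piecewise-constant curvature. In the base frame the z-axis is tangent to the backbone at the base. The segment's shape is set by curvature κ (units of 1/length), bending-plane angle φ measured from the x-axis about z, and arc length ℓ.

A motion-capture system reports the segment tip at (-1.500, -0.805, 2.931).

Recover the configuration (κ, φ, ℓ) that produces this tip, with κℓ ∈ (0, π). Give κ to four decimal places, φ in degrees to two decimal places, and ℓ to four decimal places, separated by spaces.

0.2964 208.22 3.5511

ρ = √(x²+y²) = √(-1.500² + -0.805²) = 1.70236
φ = atan2(y, x) mod 360° = atan2(-0.805, -1.500) = 208.2210°
|p|² = ρ² + z² = 1.70236² + 2.931² = 11.48879
κ = 2ρ / |p|² = 2×1.70236 / 11.48879 = 0.29635
θ = 2·atan2(ρ, z) = 2·atan2(1.70236, 2.931) = 1.05238 rad
ℓ = θ/κ = 1.05238/0.29635 = 3.55113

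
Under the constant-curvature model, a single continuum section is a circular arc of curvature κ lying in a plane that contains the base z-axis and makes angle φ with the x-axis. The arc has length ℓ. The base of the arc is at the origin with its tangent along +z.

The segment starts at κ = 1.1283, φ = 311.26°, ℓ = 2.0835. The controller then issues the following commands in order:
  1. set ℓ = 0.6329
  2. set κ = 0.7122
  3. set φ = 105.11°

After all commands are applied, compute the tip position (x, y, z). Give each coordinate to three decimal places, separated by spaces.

initial: κ=1.1283, φ=311.26°, ℓ=2.0835
cmd 1: set ℓ=0.6329 → (κ,φ,ℓ)=(1.1283,311.26°,0.6329) → tip=(0.1428,-0.1628,0.5805)
cmd 2: set κ=0.7122 → (κ,φ,ℓ)=(0.7122,311.26°,0.6329) → tip=(0.0925,-0.1054,0.6117)
cmd 3: set φ=105.11° → (κ,φ,ℓ)=(0.7122,105.11°,0.6329) → tip=(-0.0366,0.1354,0.6117)

-0.037 0.135 0.612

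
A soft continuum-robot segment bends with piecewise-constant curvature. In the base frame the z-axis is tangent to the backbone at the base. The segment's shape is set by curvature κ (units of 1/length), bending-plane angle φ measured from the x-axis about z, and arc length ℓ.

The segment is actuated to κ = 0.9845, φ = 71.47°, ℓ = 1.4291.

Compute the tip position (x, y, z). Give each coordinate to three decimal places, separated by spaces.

θ = κ·ℓ = 0.9845 × 1.4291 = 1.40695 rad
ρ = (1 − cos θ)/κ = (1 − 0.16312)/0.9845 = 0.85006
z = sin θ / κ = 0.98661/0.9845 = 1.00214
x = ρ cos φ = 0.85006 × cos(71.47°) = 0.27015
y = ρ sin φ = 0.85006 × sin(71.47°) = 0.80599

0.270 0.806 1.002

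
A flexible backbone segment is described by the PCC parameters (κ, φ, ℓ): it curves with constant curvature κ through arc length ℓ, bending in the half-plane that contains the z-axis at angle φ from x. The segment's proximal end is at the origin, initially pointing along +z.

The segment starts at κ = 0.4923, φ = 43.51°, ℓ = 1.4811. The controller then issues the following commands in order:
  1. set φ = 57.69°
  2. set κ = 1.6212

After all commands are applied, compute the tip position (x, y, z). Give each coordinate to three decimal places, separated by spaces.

initial: κ=0.4923, φ=43.51°, ℓ=1.4811
cmd 1: set φ=57.69° → (κ,φ,ℓ)=(0.4923,57.69°,1.4811) → tip=(0.2761,0.4365,1.3533)
cmd 2: set κ=1.6212 → (κ,φ,ℓ)=(1.6212,57.69°,1.4811) → tip=(0.5731,0.9062,0.4161)

0.573 0.906 0.416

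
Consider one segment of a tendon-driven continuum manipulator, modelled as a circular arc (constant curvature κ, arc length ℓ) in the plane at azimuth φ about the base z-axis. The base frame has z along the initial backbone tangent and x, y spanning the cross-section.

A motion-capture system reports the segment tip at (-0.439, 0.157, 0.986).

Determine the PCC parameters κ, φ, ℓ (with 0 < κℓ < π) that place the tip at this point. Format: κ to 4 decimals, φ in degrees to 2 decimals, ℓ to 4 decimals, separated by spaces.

0.7839 160.32 1.1270

ρ = √(x²+y²) = √(-0.439² + 0.157²) = 0.46623
φ = atan2(y, x) mod 360° = atan2(0.157, -0.439) = 160.3214°
|p|² = ρ² + z² = 0.46623² + 0.986² = 1.18957
κ = 2ρ / |p|² = 2×0.46623 / 1.18957 = 0.78386
θ = 2·atan2(ρ, z) = 2·atan2(0.46623, 0.986) = 0.88338 rad
ℓ = θ/κ = 0.88338/0.78386 = 1.12696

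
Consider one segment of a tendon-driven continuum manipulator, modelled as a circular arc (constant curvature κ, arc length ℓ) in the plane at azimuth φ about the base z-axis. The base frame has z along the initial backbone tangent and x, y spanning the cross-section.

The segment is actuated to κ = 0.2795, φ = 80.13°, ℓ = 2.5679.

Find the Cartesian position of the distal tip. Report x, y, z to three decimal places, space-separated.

0.151 0.870 2.353

θ = κ·ℓ = 0.2795 × 2.5679 = 0.71773 rad
ρ = (1 − cos θ)/κ = (1 − 0.75330)/0.2795 = 0.88264
z = sin θ / κ = 0.65767/0.2795 = 2.35304
x = ρ cos φ = 0.88264 × cos(80.13°) = 0.15130
y = ρ sin φ = 0.88264 × sin(80.13°) = 0.86958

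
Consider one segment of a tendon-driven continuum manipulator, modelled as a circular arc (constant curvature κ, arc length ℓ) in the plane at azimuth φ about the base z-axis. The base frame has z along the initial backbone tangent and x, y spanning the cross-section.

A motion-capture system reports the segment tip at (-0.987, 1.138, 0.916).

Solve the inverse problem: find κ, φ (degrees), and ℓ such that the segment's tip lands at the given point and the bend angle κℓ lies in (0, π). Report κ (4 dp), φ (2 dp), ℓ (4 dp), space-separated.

0.9693 130.94 2.1139

ρ = √(x²+y²) = √(-0.987² + 1.138²) = 1.50639
φ = atan2(y, x) mod 360° = atan2(1.138, -0.987) = 130.9355°
|p|² = ρ² + z² = 1.50639² + 0.916² = 3.10827
κ = 2ρ / |p|² = 2×1.50639 / 3.10827 = 0.96928
θ = 2·atan2(ρ, z) = 2·atan2(1.50639, 0.916) = 2.04892 rad
ℓ = θ/κ = 2.04892/0.96928 = 2.11386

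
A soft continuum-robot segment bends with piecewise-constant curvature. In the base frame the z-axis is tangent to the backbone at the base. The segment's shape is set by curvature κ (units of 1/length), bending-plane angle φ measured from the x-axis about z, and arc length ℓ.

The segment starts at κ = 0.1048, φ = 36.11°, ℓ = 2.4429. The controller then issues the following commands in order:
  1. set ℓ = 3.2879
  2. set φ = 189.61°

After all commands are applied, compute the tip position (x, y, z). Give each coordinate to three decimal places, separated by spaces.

initial: κ=0.1048, φ=36.11°, ℓ=2.4429
cmd 1: set ℓ=3.2879 → (κ,φ,ℓ)=(0.1048,36.11°,3.2879) → tip=(0.4531,0.3305,3.2232)
cmd 2: set φ=189.61° → (κ,φ,ℓ)=(0.1048,189.61°,3.2879) → tip=(-0.5530,-0.0936,3.2232)

-0.553 -0.094 3.223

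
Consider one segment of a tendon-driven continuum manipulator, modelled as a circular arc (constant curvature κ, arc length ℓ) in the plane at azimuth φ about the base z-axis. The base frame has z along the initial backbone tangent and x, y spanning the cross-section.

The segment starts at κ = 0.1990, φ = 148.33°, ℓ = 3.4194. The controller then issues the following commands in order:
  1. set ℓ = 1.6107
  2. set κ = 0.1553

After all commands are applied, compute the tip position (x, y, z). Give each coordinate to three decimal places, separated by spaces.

-0.171 0.105 1.594

initial: κ=0.1990, φ=148.33°, ℓ=3.4194
cmd 1: set ℓ=1.6107 → (κ,φ,ℓ)=(0.1990,148.33°,1.6107) → tip=(-0.2178,0.1344,1.5833)
cmd 2: set κ=0.1553 → (κ,φ,ℓ)=(0.1553,148.33°,1.6107) → tip=(-0.1706,0.1052,1.5940)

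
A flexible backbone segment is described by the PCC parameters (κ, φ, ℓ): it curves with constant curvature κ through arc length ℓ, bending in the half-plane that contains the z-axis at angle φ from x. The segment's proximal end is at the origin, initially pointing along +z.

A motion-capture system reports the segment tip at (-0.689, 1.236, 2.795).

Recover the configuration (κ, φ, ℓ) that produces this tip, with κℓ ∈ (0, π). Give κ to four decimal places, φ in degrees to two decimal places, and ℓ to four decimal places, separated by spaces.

ρ = √(x²+y²) = √(-0.689² + 1.236²) = 1.41507
φ = atan2(y, x) mod 360° = atan2(1.236, -0.689) = 119.1372°
|p|² = ρ² + z² = 1.41507² + 2.795² = 9.81444
κ = 2ρ / |p|² = 2×1.41507 / 9.81444 = 0.28836
θ = 2·atan2(ρ, z) = 2·atan2(1.41507, 2.795) = 0.93733 rad
ℓ = θ/κ = 0.93733/0.28836 = 3.25049

0.2884 119.14 3.2505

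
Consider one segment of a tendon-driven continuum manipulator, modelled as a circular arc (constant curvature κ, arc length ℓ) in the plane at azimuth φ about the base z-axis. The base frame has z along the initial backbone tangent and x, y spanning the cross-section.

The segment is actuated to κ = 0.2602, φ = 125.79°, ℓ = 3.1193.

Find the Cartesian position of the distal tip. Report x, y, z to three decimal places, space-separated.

-0.701 0.972 2.788

θ = κ·ℓ = 0.2602 × 3.1193 = 0.81164 rad
ρ = (1 − cos θ)/κ = (1 − 0.68831)/0.2602 = 1.19789
z = sin θ / κ = 0.72542/0.2602 = 2.78793
x = ρ cos φ = 1.19789 × cos(125.79°) = -0.70055
y = ρ sin φ = 1.19789 × sin(125.79°) = 0.97169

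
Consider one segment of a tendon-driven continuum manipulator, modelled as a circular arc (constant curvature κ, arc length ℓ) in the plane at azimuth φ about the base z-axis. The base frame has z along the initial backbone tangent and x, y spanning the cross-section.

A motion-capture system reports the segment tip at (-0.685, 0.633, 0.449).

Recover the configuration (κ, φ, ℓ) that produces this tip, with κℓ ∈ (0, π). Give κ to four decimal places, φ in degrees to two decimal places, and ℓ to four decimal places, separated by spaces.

ρ = √(x²+y²) = √(-0.685² + 0.633²) = 0.93269
φ = atan2(y, x) mod 360° = atan2(0.633, -0.685) = 137.2594°
|p|² = ρ² + z² = 0.93269² + 0.449² = 1.07151
κ = 2ρ / |p|² = 2×0.93269 / 1.07151 = 1.74088
θ = 2·atan2(ρ, z) = 2·atan2(0.93269, 0.449) = 2.24427 rad
ℓ = θ/κ = 2.24427/1.74088 = 1.28916

1.7409 137.26 1.2892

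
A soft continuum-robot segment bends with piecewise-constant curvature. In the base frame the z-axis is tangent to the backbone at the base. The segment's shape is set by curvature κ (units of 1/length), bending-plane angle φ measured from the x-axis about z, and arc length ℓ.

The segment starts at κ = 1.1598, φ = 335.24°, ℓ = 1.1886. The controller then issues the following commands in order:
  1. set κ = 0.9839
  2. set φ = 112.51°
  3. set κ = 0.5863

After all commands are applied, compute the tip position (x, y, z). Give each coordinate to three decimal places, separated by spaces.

initial: κ=1.1598, φ=335.24°, ℓ=1.1886
cmd 1: set κ=0.9839 → (κ,φ,ℓ)=(0.9839,335.24°,1.1886) → tip=(0.5624,-0.2594,0.9356)
cmd 2: set φ=112.51° → (κ,φ,ℓ)=(0.9839,112.51°,1.1886) → tip=(-0.2371,0.5721,0.9356)
cmd 3: set κ=0.5863 → (κ,φ,ℓ)=(0.5863,112.51°,1.1886) → tip=(-0.1522,0.3674,1.0947)

-0.152 0.367 1.095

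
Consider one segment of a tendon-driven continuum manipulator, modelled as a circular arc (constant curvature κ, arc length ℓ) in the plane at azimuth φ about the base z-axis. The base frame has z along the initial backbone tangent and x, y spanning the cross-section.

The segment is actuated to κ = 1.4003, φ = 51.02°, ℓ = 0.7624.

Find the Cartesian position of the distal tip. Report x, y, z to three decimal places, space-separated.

θ = κ·ℓ = 1.4003 × 0.7624 = 1.06759 rad
ρ = (1 − cos θ)/κ = (1 − 0.48224)/1.4003 = 0.36975
z = sin θ / κ = 0.87604/1.4003 = 0.62561
x = ρ cos φ = 0.36975 × cos(51.02°) = 0.23259
y = ρ sin φ = 0.36975 × sin(51.02°) = 0.28743

0.233 0.287 0.626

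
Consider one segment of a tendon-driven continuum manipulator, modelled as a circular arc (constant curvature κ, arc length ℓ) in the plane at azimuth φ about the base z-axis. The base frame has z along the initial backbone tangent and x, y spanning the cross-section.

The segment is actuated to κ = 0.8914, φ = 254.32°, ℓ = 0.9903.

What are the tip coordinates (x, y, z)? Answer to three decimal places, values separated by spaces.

-0.111 -0.394 0.867

θ = κ·ℓ = 0.8914 × 0.9903 = 0.88275 rad
ρ = (1 − cos θ)/κ = (1 − 0.63503)/0.8914 = 0.40944
z = sin θ / κ = 0.77249/0.8914 = 0.86660
x = ρ cos φ = 0.40944 × cos(254.32°) = -0.11066
y = ρ sin φ = 0.40944 × sin(254.32°) = -0.39420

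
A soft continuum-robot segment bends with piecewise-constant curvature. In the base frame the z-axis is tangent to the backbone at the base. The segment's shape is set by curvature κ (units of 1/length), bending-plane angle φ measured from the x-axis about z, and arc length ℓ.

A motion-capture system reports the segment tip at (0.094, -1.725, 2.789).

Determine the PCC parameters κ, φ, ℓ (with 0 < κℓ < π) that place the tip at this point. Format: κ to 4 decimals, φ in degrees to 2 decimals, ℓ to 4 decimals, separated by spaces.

0.3210 273.12 3.4551

ρ = √(x²+y²) = √(0.094² + -1.725²) = 1.72756
φ = atan2(y, x) mod 360° = atan2(-1.725, 0.094) = 273.1191°
|p|² = ρ² + z² = 1.72756² + 2.789² = 10.76298
κ = 2ρ / |p|² = 2×1.72756 / 10.76298 = 0.32102
θ = 2·atan2(ρ, z) = 2·atan2(1.72756, 2.789) = 1.10915 rad
ℓ = θ/κ = 1.10915/0.32102 = 3.45510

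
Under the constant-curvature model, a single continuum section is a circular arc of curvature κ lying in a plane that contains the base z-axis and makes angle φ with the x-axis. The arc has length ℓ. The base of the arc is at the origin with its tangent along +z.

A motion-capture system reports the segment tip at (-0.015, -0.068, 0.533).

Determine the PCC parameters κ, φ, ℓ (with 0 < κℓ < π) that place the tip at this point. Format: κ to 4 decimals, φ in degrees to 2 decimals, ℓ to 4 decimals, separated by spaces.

0.4820 257.56 0.5390

ρ = √(x²+y²) = √(-0.015² + -0.068²) = 0.06963
φ = atan2(y, x) mod 360° = atan2(-0.068, -0.015) = 257.5604°
|p|² = ρ² + z² = 0.06963² + 0.533² = 0.28894
κ = 2ρ / |p|² = 2×0.06963 / 0.28894 = 0.48200
θ = 2·atan2(ρ, z) = 2·atan2(0.06963, 0.533) = 0.25982 rad
ℓ = θ/κ = 0.25982/0.48200 = 0.53904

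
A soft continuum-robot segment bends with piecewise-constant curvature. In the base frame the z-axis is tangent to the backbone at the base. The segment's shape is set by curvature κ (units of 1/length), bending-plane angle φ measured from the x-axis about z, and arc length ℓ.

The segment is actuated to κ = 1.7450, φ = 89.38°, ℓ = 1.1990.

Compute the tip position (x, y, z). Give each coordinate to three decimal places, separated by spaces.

0.009 0.858 0.497

θ = κ·ℓ = 1.7450 × 1.1990 = 2.09226 rad
ρ = (1 − cos θ)/κ = (1 − -0.49815)/1.7450 = 0.85854
z = sin θ / κ = 0.86709/1.7450 = 0.49690
x = ρ cos φ = 0.85854 × cos(89.38°) = 0.00929
y = ρ sin φ = 0.85854 × sin(89.38°) = 0.85849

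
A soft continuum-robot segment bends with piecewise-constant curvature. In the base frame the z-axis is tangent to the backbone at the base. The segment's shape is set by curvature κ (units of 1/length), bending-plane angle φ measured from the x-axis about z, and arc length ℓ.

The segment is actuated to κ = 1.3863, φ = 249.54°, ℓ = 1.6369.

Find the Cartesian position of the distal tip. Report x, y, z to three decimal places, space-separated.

θ = κ·ℓ = 1.3863 × 1.6369 = 2.26923 rad
ρ = (1 − cos θ)/κ = (1 − -0.64302)/1.3863 = 1.18519
z = sin θ / κ = 0.76585/1.3863 = 0.55244
x = ρ cos φ = 1.18519 × cos(249.54°) = -0.41429
y = ρ sin φ = 1.18519 × sin(249.54°) = -1.11042

-0.414 -1.110 0.552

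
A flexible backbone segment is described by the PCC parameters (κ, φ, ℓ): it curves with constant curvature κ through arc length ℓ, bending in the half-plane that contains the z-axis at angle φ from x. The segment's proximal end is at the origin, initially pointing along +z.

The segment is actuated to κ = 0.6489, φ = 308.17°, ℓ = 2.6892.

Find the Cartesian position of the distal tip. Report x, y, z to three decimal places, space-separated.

θ = κ·ℓ = 0.6489 × 2.6892 = 1.74502 rad
ρ = (1 − cos θ)/κ = (1 − -0.17335)/0.6489 = 1.80821
z = sin θ / κ = 0.98486/0.6489 = 1.51774
x = ρ cos φ = 1.80821 × cos(308.17°) = 1.11747
y = ρ sin φ = 1.80821 × sin(308.17°) = -1.42158

1.117 -1.422 1.518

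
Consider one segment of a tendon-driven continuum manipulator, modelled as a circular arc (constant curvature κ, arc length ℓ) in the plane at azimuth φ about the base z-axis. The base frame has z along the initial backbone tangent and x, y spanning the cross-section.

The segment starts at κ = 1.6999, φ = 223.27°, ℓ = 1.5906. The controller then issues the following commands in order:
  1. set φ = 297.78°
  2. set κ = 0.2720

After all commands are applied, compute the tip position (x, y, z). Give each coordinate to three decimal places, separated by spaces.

initial: κ=1.6999, φ=223.27°, ℓ=1.5906
cmd 1: set φ=297.78° → (κ,φ,ℓ)=(1.6999,297.78°,1.5906) → tip=(0.5225,-0.9919,0.2494)
cmd 2: set κ=0.2720 → (κ,φ,ℓ)=(0.2720,297.78°,1.5906) → tip=(0.1579,-0.2997,1.5414)

0.158 -0.300 1.541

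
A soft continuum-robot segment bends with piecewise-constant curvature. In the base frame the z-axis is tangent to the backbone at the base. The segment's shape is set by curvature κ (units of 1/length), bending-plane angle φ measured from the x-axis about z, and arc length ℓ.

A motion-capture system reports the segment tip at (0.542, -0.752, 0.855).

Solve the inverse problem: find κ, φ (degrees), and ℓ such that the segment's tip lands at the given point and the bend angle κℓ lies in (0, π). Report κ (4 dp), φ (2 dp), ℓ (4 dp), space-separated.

1.1658 305.78 1.4167

ρ = √(x²+y²) = √(0.542² + -0.752²) = 0.92697
φ = atan2(y, x) mod 360° = atan2(-0.752, 0.542) = 305.7820°
|p|² = ρ² + z² = 0.92697² + 0.855² = 1.59029
κ = 2ρ / |p|² = 2×0.92697 / 1.59029 = 1.16578
θ = 2·atan2(ρ, z) = 2·atan2(0.92697, 0.855) = 1.65153 rad
ℓ = θ/κ = 1.65153/1.16578 = 1.41667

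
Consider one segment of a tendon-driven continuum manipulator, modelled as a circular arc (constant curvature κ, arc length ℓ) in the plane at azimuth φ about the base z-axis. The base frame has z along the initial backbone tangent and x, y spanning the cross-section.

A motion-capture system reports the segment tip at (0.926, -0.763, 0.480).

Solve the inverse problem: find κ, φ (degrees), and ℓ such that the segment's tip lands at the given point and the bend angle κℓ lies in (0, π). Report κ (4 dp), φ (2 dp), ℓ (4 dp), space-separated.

ρ = √(x²+y²) = √(0.926² + -0.763²) = 1.19985
φ = atan2(y, x) mod 360° = atan2(-0.763, 0.926) = 320.5124°
|p|² = ρ² + z² = 1.19985² + 0.480² = 1.67004
κ = 2ρ / |p|² = 2×1.19985 / 1.67004 = 1.43691
θ = 2·atan2(ρ, z) = 2·atan2(1.19985, 0.480) = 2.38049 rad
ℓ = θ/κ = 2.38049/1.43691 = 1.65668

1.4369 320.51 1.6567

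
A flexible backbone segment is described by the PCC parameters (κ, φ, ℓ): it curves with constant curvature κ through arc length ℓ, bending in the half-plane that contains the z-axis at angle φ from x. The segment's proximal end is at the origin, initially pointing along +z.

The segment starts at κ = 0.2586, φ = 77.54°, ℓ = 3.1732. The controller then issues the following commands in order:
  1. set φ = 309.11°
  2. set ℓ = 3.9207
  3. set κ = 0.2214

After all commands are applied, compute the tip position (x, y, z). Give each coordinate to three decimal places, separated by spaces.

initial: κ=0.2586, φ=77.54°, ℓ=3.1732
cmd 1: set φ=309.11° → (κ,φ,ℓ)=(0.2586,309.11°,3.1732) → tip=(0.7762,-0.9548,2.8289)
cmd 2: set ℓ=3.9207 → (κ,φ,ℓ)=(0.2586,309.11°,3.9207) → tip=(1.1500,-1.4146,3.2827)
cmd 3: set κ=0.2214 → (κ,φ,ℓ)=(0.2214,309.11°,3.9207) → tip=(1.0077,-1.2395,3.4465)

1.008 -1.240 3.447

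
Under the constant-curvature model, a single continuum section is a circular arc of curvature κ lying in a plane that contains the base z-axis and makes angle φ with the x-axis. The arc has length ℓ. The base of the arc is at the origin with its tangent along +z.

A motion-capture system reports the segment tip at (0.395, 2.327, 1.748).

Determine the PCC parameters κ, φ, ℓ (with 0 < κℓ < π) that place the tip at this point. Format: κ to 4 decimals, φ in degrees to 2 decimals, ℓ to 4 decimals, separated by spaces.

ρ = √(x²+y²) = √(0.395² + 2.327²) = 2.36029
φ = atan2(y, x) mod 360° = atan2(2.327, 0.395) = 80.3661°
|p|² = ρ² + z² = 2.36029² + 1.748² = 8.62646
κ = 2ρ / |p|² = 2×2.36029 / 8.62646 = 0.54722
θ = 2·atan2(ρ, z) = 2·atan2(2.36029, 1.748) = 1.86669 rad
ℓ = θ/κ = 1.86669/0.54722 = 3.41123

0.5472 80.37 3.4112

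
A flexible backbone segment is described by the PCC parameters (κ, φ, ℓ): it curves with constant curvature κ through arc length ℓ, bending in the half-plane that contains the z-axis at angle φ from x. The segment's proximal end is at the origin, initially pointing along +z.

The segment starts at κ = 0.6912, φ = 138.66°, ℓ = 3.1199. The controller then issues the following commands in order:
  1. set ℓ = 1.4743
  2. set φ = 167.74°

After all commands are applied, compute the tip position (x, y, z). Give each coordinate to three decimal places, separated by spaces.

initial: κ=0.6912, φ=138.66°, ℓ=3.1199
cmd 1: set ℓ=1.4743 → (κ,φ,ℓ)=(0.6912,138.66°,1.4743) → tip=(-0.5168,0.4547,1.2321)
cmd 2: set φ=167.74° → (κ,φ,ℓ)=(0.6912,167.74°,1.4743) → tip=(-0.6727,0.1462,1.2321)

-0.673 0.146 1.232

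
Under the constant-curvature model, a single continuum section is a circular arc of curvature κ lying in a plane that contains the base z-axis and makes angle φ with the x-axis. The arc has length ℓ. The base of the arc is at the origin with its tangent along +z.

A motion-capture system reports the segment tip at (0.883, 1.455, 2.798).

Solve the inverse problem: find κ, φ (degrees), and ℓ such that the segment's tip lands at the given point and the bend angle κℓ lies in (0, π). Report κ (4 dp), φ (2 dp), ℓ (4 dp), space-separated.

ρ = √(x²+y²) = √(0.883² + 1.455²) = 1.70197
φ = atan2(y, x) mod 360° = atan2(1.455, 0.883) = 58.7476°
|p|² = ρ² + z² = 1.70197² + 2.798² = 10.72552
κ = 2ρ / |p|² = 2×1.70197 / 10.72552 = 0.31737
θ = 2·atan2(ρ, z) = 2·atan2(1.70197, 2.798) = 1.09297 rad
ℓ = θ/κ = 1.09297/0.31737 = 3.44386

0.3174 58.75 3.4439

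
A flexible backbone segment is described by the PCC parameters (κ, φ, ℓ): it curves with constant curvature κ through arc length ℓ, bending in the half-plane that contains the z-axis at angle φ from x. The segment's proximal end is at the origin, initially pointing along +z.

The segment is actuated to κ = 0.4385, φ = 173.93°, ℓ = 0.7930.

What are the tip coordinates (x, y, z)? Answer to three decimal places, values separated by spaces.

-0.136 0.014 0.777

θ = κ·ℓ = 0.4385 × 0.7930 = 0.34773 rad
ρ = (1 − cos θ)/κ = (1 − 0.94015)/0.4385 = 0.13649
z = sin θ / κ = 0.34077/0.4385 = 0.77712
x = ρ cos φ = 0.13649 × cos(173.93°) = -0.13573
y = ρ sin φ = 0.13649 × sin(173.93°) = 0.01443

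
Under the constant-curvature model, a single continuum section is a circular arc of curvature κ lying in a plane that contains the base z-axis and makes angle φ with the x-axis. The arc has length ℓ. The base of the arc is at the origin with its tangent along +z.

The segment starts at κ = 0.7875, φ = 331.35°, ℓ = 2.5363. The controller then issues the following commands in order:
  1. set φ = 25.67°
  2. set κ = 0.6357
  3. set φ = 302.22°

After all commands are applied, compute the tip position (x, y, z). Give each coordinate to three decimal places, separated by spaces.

0.874 -1.386 1.572

initial: κ=0.7875, φ=331.35°, ℓ=2.5363
cmd 1: set φ=25.67° → (κ,φ,ℓ)=(0.7875,25.67°,2.5363) → tip=(1.6180,0.7777,1.1561)
cmd 2: set κ=0.6357 → (κ,φ,ℓ)=(0.6357,25.67°,2.5363) → tip=(1.4767,0.7097,1.5717)
cmd 3: set φ=302.22° → (κ,φ,ℓ)=(0.6357,302.22°,2.5363) → tip=(0.8735,-1.3861,1.5717)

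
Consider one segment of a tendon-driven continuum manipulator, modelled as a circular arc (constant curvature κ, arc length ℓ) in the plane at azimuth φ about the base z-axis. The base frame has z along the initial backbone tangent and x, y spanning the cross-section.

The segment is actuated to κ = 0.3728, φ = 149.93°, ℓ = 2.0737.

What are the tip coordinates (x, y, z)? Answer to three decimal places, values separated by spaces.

-0.660 0.382 1.873

θ = κ·ℓ = 0.3728 × 2.0737 = 0.77308 rad
ρ = (1 − cos θ)/κ = (1 − 0.71577)/0.3728 = 0.76243
z = sin θ / κ = 0.69834/0.3728 = 1.87323
x = ρ cos φ = 0.76243 × cos(149.93°) = -0.65982
y = ρ sin φ = 0.76243 × sin(149.93°) = 0.38202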